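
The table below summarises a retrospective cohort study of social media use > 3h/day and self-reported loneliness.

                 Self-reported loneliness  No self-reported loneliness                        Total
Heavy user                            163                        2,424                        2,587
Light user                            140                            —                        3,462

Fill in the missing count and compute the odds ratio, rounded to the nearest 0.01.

1.60

The missing cell is in the unexposed row: 3462 − 140 = 3322.
So a = 163, b = 2424, c = 140, d = 3322.
OR = (a·d)/(b·c) = (163 × 3322) / (2424 × 140) = 541486 / 339360 = 1.59561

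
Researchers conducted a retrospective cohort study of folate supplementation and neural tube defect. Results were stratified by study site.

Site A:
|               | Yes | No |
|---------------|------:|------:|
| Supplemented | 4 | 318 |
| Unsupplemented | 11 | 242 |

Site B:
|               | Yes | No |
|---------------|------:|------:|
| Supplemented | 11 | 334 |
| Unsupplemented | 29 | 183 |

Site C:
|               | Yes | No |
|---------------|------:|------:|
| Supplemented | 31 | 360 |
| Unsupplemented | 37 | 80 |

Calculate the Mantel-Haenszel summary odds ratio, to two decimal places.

0.20

OR_MH = Σ(aᵢdᵢ/nᵢ) / Σ(bᵢcᵢ/nᵢ), where nᵢ is the stratum total.
Stratum 1 (Site A): n = 575; a·d/n = 4·242/575 = 1.6835; b·c/n = 318·11/575 = 6.0835
Stratum 2 (Site B): n = 557; a·d/n = 11·183/557 = 3.6140; b·c/n = 334·29/557 = 17.3896
Stratum 3 (Site C): n = 508; a·d/n = 31·80/508 = 4.8819; b·c/n = 360·37/508 = 26.2205
OR_MH = (1.6835 + 3.6140 + 4.8819) / (6.0835 + 17.3896 + 26.2205) = 10.1794 / 49.6935 = 0.20484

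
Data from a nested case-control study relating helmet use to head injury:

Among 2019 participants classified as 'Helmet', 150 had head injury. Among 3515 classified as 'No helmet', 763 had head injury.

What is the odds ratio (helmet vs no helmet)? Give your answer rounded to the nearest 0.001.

From the description: a = 150, b = 1869, c = 763, d = 2752.
OR = (a·d)/(b·c) = (150 × 2752) / (1869 × 763) = 412800 / 1426047 = 0.28947
Exposure is associated with lower odds of head injury (OR = 0.29 < 1).

0.289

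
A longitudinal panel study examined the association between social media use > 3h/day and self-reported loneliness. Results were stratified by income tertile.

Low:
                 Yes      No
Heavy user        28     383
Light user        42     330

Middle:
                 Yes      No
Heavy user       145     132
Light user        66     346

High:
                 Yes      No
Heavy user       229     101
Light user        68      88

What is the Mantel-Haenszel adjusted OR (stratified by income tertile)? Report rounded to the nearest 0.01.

OR_MH = Σ(aᵢdᵢ/nᵢ) / Σ(bᵢcᵢ/nᵢ), where nᵢ is the stratum total.
Stratum 1 (Low): n = 783; a·d/n = 28·330/783 = 11.8008; b·c/n = 383·42/783 = 20.5441
Stratum 2 (Middle): n = 689; a·d/n = 145·346/689 = 72.8157; b·c/n = 132·66/689 = 12.6444
Stratum 3 (High): n = 486; a·d/n = 229·88/486 = 41.4650; b·c/n = 101·68/486 = 14.1317
OR_MH = (11.8008 + 72.8157 + 41.4650) / (20.5441 + 12.6444 + 14.1317) = 126.0815 / 47.3202 = 2.66443

2.66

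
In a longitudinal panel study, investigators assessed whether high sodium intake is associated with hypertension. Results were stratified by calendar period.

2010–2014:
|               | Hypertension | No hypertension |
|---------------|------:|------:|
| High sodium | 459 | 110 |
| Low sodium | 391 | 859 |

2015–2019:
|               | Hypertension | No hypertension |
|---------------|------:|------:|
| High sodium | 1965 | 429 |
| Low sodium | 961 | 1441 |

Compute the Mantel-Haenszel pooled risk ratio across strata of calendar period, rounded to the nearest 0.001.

2.159

RR_MH = Σ(aᵢ·n₀ᵢ/nᵢ) / Σ(cᵢ·n₁ᵢ/nᵢ), with n₁ᵢ = aᵢ+bᵢ (exposed), n₀ᵢ = cᵢ+dᵢ (unexposed), nᵢ = n₁ᵢ+n₀ᵢ.
Stratum 1 (2010–2014): n₁ = 569, n₀ = 1250, n = 1819; a·n₀/n = 459·1250/1819 = 315.4206; c·n₁/n = 391·569/1819 = 122.3084
Stratum 2 (2015–2019): n₁ = 2394, n₀ = 2402, n = 4796; a·n₀/n = 1965·2402/4796 = 984.1389; c·n₁/n = 961·2394/4796 = 479.6985
RR_MH = (315.4206 + 984.1389) / (122.3084 + 479.6985) = 1299.5594 / 602.0069 = 2.15871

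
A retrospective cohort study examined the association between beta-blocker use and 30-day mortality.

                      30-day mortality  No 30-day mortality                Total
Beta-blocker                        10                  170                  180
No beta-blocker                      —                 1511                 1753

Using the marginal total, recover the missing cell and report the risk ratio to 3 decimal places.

The missing cell is in the unexposed row: 1753 − 1511 = 242.
So a = 10, b = 170, c = 242, d = 1511.
RR = [a/(a+b)] / [c/(c+d)] = (10/180) / (242/1753) = 0.05556/0.13805 = 0.40243

0.402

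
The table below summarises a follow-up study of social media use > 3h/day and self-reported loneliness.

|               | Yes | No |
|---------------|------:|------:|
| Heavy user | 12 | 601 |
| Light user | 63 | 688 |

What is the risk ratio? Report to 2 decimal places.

0.23

Cells: a = 12, b = 601, c = 63, d = 688.
Risk in exposed = 12/613 = 0.01958; risk in unexposed = 63/751 = 0.08389.
RR = 0.01958 / 0.08389 = 0.23336
The risk is 77% lower among the exposed than among the unexposed.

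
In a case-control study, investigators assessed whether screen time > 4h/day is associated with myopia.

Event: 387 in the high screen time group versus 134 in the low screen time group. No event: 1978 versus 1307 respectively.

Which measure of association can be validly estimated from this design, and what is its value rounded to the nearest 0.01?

From the description: a = 387, b = 1978, c = 134, d = 1307.
This is a case-control study: participants were sampled on outcome status, so risks in the source population cannot be estimated directly — relative risk is not valid here. The odds ratio is the appropriate measure.
OR = (a·d)/(b·c) = (387 × 1307) / (1978 × 134) = 505809 / 265052 = 1.90834

1.91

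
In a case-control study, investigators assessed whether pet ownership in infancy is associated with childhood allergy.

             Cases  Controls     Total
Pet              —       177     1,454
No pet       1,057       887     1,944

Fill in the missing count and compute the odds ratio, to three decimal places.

6.054

The missing cell is in the exposed row: 1454 − 177 = 1277.
So a = 1277, b = 177, c = 1057, d = 887.
OR = (a·d)/(b·c) = (1277 × 887) / (177 × 1057) = 1132699 / 187089 = 6.05433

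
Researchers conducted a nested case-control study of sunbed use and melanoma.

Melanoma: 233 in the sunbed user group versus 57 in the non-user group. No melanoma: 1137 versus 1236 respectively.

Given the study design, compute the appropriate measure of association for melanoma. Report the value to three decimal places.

4.444

From the description: a = 233, b = 1137, c = 57, d = 1236.
This is a nested case-control study: participants were sampled on outcome status, so risks in the source population cannot be estimated directly — relative risk is not valid here. The odds ratio is the appropriate measure.
OR = (a·d)/(b·c) = (233 × 1236) / (1137 × 57) = 287988 / 64809 = 4.44364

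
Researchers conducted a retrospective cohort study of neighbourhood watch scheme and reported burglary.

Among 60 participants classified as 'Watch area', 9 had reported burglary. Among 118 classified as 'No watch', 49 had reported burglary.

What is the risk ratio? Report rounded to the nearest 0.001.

From the description: a = 9, b = 51, c = 49, d = 69.
Risk in exposed = 9/60 = 0.15000; risk in unexposed = 49/118 = 0.41525.
RR = 0.15000 / 0.41525 = 0.36122
The risk is 64% lower among the exposed than among the unexposed.

0.361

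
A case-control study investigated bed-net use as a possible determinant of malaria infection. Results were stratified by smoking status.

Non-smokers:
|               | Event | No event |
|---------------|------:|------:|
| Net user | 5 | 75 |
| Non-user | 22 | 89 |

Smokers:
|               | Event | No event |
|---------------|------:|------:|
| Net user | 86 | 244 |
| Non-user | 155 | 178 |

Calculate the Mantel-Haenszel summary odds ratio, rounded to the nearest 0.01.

0.39

OR_MH = Σ(aᵢdᵢ/nᵢ) / Σ(bᵢcᵢ/nᵢ), where nᵢ is the stratum total.
Stratum 1 (Non-smokers): n = 191; a·d/n = 5·89/191 = 2.3298; b·c/n = 75·22/191 = 8.6387
Stratum 2 (Smokers): n = 663; a·d/n = 86·178/663 = 23.0890; b·c/n = 244·155/663 = 57.0437
OR_MH = (2.3298 + 23.0890) / (8.6387 + 57.0437) = 25.4188 / 65.6825 = 0.38700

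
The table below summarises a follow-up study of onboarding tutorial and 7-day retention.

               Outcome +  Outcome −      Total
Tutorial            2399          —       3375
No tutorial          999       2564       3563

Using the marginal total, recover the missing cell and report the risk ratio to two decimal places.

The missing cell is in the exposed row: 3375 − 2399 = 976.
So a = 2399, b = 976, c = 999, d = 2564.
RR = [a/(a+b)] / [c/(c+d)] = (2399/3375) / (999/3563) = 0.71081/0.28038 = 2.53517

2.54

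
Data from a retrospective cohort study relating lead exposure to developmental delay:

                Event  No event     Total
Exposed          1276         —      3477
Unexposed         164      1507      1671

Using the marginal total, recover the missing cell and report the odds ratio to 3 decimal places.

5.327

The missing cell is in the exposed row: 3477 − 1276 = 2201.
So a = 1276, b = 2201, c = 164, d = 1507.
OR = (a·d)/(b·c) = (1276 × 1507) / (2201 × 164) = 1922932 / 360964 = 5.32721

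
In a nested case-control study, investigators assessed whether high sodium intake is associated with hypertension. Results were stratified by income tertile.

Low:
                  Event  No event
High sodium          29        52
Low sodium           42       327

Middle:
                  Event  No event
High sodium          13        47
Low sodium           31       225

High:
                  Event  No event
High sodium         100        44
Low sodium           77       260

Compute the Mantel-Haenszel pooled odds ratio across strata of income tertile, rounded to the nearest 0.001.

5.112

OR_MH = Σ(aᵢdᵢ/nᵢ) / Σ(bᵢcᵢ/nᵢ), where nᵢ is the stratum total.
Stratum 1 (Low): n = 450; a·d/n = 29·327/450 = 21.0733; b·c/n = 52·42/450 = 4.8533
Stratum 2 (Middle): n = 316; a·d/n = 13·225/316 = 9.2563; b·c/n = 47·31/316 = 4.6108
Stratum 3 (High): n = 481; a·d/n = 100·260/481 = 54.0541; b·c/n = 44·77/481 = 7.0437
OR_MH = (21.0733 + 9.2563 + 54.0541) / (4.8533 + 4.6108 + 7.0437) = 84.3837 / 16.5078 = 5.11176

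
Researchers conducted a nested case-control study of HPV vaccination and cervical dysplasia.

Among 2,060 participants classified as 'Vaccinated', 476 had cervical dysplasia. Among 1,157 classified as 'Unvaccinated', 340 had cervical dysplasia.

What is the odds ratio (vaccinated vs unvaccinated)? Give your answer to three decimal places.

0.722

From the description: a = 476, b = 1584, c = 340, d = 817.
OR = (a·d)/(b·c) = (476 × 817) / (1584 × 340) = 388892 / 538560 = 0.72210
Exposure is associated with lower odds of cervical dysplasia (OR = 0.72 < 1).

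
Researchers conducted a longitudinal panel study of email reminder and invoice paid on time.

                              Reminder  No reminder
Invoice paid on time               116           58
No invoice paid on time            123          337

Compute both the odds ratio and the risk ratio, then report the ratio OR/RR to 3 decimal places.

1.658

Reading the table with exposure as columns: a = 116 (Reminder, case), b = 123 (Reminder, non-case), c = 58 (No reminder, case), d = 337.
OR = (116·337)/(123·58) = 39092/7134 = 5.47967
Risk in exposed = 116/239 = 0.48536; risk in unexposed = 58/395 = 0.14684; RR = 3.30544
OR/RR = 5.47967 / 3.30544 = 1.65778
The outcome is not rare, so the OR lies further from 1 than the RR.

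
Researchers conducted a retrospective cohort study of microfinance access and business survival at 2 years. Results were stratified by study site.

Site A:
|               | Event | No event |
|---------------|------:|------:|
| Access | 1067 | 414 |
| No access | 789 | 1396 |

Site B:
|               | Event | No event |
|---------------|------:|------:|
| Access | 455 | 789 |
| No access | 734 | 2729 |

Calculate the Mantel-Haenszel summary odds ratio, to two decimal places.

3.16

OR_MH = Σ(aᵢdᵢ/nᵢ) / Σ(bᵢcᵢ/nᵢ), where nᵢ is the stratum total.
Stratum 1 (Site A): n = 3666; a·d/n = 1067·1396/3666 = 406.3099; b·c/n = 414·789/3666 = 89.1015
Stratum 2 (Site B): n = 4707; a·d/n = 455·2729/4707 = 263.7975; b·c/n = 789·734/4707 = 123.0351
OR_MH = (406.3099 + 263.7975) / (89.1015 + 123.0351) = 670.1074 / 212.1365 = 3.15885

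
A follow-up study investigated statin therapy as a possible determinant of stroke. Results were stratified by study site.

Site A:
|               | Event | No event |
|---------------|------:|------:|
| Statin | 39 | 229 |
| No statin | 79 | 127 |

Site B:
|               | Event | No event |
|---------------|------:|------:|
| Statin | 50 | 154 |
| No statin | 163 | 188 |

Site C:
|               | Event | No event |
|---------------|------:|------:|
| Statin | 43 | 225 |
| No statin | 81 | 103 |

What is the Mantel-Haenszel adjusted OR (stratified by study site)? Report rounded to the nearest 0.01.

OR_MH = Σ(aᵢdᵢ/nᵢ) / Σ(bᵢcᵢ/nᵢ), where nᵢ is the stratum total.
Stratum 1 (Site A): n = 474; a·d/n = 39·127/474 = 10.4494; b·c/n = 229·79/474 = 38.1667
Stratum 2 (Site B): n = 555; a·d/n = 50·188/555 = 16.9369; b·c/n = 154·163/555 = 45.2288
Stratum 3 (Site C): n = 452; a·d/n = 43·103/452 = 9.7987; b·c/n = 225·81/452 = 40.3208
OR_MH = (10.4494 + 16.9369 + 9.7987) / (38.1667 + 45.2288 + 40.3208) = 37.1850 / 123.7163 = 0.30057

0.30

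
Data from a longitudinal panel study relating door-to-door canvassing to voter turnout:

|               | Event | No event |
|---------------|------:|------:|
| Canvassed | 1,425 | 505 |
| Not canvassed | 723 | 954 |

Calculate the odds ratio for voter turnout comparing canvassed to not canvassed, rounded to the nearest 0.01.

3.72

Cells: a = 1425, b = 505, c = 723, d = 954.
OR = (a·d)/(b·c) = (1425 × 954) / (505 × 723) = 1359450 / 365115 = 3.72335
The odds of voter turnout are about 3.72 times as high in the canvassed group.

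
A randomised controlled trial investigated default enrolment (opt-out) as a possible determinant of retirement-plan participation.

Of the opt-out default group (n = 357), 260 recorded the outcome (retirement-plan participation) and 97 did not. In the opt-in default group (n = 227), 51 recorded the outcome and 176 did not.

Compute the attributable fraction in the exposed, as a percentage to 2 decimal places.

From the description: a = 260, b = 97, c = 51, d = 176.
Risk in exposed = 260/357 = 0.72829; risk in unexposed = 51/227 = 0.22467.
RR = 0.72829/0.22467 = 3.24161
AR% = (RR − 1)/RR × 100 = (3.24161 − 1)/3.24161 × 100 = 69.1511%

69.15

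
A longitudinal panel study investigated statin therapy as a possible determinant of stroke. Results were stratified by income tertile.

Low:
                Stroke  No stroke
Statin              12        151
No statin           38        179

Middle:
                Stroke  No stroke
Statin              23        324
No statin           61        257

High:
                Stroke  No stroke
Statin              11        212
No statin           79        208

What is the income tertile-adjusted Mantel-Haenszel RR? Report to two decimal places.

0.29

RR_MH = Σ(aᵢ·n₀ᵢ/nᵢ) / Σ(cᵢ·n₁ᵢ/nᵢ), with n₁ᵢ = aᵢ+bᵢ (exposed), n₀ᵢ = cᵢ+dᵢ (unexposed), nᵢ = n₁ᵢ+n₀ᵢ.
Stratum 1 (Low): n₁ = 163, n₀ = 217, n = 380; a·n₀/n = 12·217/380 = 6.8526; c·n₁/n = 38·163/380 = 16.3000
Stratum 2 (Middle): n₁ = 347, n₀ = 318, n = 665; a·n₀/n = 23·318/665 = 10.9985; c·n₁/n = 61·347/665 = 31.8301
Stratum 3 (High): n₁ = 223, n₀ = 287, n = 510; a·n₀/n = 11·287/510 = 6.1902; c·n₁/n = 79·223/510 = 34.5431
RR_MH = (6.8526 + 10.9985 + 6.1902) / (16.3000 + 31.8301 + 34.5431) = 24.0413 / 82.6732 = 0.29080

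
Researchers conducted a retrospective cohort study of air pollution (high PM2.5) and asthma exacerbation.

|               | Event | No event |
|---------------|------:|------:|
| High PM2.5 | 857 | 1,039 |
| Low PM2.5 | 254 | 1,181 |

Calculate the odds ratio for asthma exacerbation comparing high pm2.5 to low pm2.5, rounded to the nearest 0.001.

Cells: a = 857, b = 1039, c = 254, d = 1181.
OR = (a·d)/(b·c) = (857 × 1181) / (1039 × 254) = 1012117 / 263906 = 3.83514
The odds of asthma exacerbation are about 3.84 times as high in the high pm2.5 group.

3.835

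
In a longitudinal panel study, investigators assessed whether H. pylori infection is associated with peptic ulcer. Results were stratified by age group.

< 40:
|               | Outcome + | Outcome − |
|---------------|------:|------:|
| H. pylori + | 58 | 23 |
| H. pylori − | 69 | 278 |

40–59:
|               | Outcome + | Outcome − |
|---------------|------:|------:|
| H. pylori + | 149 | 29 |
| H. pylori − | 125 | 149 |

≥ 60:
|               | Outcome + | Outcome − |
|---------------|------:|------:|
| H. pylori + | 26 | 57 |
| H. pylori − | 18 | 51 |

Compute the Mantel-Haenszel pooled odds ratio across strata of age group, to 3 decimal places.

OR_MH = Σ(aᵢdᵢ/nᵢ) / Σ(bᵢcᵢ/nᵢ), where nᵢ is the stratum total.
Stratum 1 (< 40): n = 428; a·d/n = 58·278/428 = 37.6729; b·c/n = 23·69/428 = 3.7079
Stratum 2 (40–59): n = 452; a·d/n = 149·149/452 = 49.1173; b·c/n = 29·125/452 = 8.0199
Stratum 3 (≥ 60): n = 152; a·d/n = 26·51/152 = 8.7237; b·c/n = 57·18/152 = 6.7500
OR_MH = (37.6729 + 49.1173 + 8.7237) / (3.7079 + 8.0199 + 6.7500) = 95.5138 / 18.4779 = 5.16910

5.169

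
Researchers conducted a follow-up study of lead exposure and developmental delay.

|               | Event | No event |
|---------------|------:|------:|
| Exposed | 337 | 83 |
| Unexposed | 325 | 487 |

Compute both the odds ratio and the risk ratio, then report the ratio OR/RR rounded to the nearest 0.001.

Cells: a = 337, b = 83, c = 325, d = 487.
OR = (337·487)/(83·325) = 164119/26975 = 6.08411
Risk in exposed = 337/420 = 0.80238; risk in unexposed = 325/812 = 0.40025; RR = 2.00472
OR/RR = 6.08411 / 2.00472 = 3.03490
The outcome is not rare, so the OR lies further from 1 than the RR.

3.035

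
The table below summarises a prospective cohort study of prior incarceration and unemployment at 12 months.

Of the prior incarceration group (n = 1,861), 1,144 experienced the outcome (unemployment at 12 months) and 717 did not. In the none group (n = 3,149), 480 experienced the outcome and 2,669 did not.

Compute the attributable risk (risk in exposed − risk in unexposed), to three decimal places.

From the description: a = 1144, b = 717, c = 480, d = 2669.
Risk in exposed = 1144/1861 = 0.614723; risk in unexposed = 480/3149 = 0.152429.
Risk difference = 0.614723 − 0.152429 = 0.462294

0.462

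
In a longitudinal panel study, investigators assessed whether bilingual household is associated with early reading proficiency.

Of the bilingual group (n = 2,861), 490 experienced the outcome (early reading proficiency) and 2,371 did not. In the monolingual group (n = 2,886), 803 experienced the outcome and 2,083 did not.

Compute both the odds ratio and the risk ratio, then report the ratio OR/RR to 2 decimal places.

From the description: a = 490, b = 2371, c = 803, d = 2083.
OR = (490·2083)/(2371·803) = 1020670/1903913 = 0.53609
Risk in exposed = 490/2861 = 0.17127; risk in unexposed = 803/2886 = 0.27824; RR = 0.61554
OR/RR = 0.53609 / 0.61554 = 0.87092
The outcome is not rare, so the OR lies further from 1 than the RR.

0.87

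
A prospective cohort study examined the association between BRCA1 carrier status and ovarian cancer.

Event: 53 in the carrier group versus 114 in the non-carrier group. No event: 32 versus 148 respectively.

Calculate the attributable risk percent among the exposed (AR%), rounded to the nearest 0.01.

30.22

From the description: a = 53, b = 32, c = 114, d = 148.
Risk in exposed = 53/85 = 0.62353; risk in unexposed = 114/262 = 0.43511.
RR = 0.62353/0.43511 = 1.43302
AR% = (RR − 1)/RR × 100 = (1.43302 − 1)/1.43302 × 100 = 30.2175%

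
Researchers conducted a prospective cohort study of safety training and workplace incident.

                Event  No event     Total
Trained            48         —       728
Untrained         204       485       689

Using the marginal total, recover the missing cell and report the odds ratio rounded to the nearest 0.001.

The missing cell is in the exposed row: 728 − 48 = 680.
So a = 48, b = 680, c = 204, d = 485.
OR = (a·d)/(b·c) = (48 × 485) / (680 × 204) = 23280 / 138720 = 0.16782

0.168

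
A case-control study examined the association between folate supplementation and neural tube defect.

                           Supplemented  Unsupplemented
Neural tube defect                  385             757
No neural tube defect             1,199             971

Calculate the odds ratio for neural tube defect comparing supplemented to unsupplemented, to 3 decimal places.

Reading the table with exposure as columns: a = 385 (Supplemented, case), b = 1199 (Supplemented, non-case), c = 757 (Unsupplemented, case), d = 971.
OR = (a·d)/(b·c) = (385 × 971) / (1199 × 757) = 373835 / 907643 = 0.41187
Exposure is associated with lower odds of neural tube defect (OR = 0.41 < 1).

0.412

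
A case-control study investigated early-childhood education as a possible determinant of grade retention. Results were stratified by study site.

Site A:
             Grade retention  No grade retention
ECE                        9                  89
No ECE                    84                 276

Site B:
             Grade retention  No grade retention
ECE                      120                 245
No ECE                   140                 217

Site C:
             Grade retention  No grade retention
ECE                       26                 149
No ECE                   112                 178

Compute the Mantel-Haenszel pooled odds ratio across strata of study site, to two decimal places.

OR_MH = Σ(aᵢdᵢ/nᵢ) / Σ(bᵢcᵢ/nᵢ), where nᵢ is the stratum total.
Stratum 1 (Site A): n = 458; a·d/n = 9·276/458 = 5.4236; b·c/n = 89·84/458 = 16.3231
Stratum 2 (Site B): n = 722; a·d/n = 120·217/722 = 36.0665; b·c/n = 245·140/722 = 47.5069
Stratum 3 (Site C): n = 465; a·d/n = 26·178/465 = 9.9527; b·c/n = 149·112/465 = 35.8882
OR_MH = (5.4236 + 36.0665 + 9.9527) / (16.3231 + 47.5069 + 35.8882) = 51.4428 / 99.7182 = 0.51588

0.52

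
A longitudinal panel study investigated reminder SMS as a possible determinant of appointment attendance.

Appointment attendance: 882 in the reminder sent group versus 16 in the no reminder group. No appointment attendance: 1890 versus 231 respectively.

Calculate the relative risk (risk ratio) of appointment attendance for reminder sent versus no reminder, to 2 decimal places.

From the description: a = 882, b = 1890, c = 16, d = 231.
Risk in exposed = 882/2772 = 0.31818; risk in unexposed = 16/247 = 0.06478.
RR = 0.31818 / 0.06478 = 4.91193
The risk among the exposed is 4.91 times that among the unexposed.

4.91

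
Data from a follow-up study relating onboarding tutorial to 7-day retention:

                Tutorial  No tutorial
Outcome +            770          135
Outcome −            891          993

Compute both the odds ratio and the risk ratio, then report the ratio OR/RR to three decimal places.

Reading the table with exposure as columns: a = 770 (Tutorial, case), b = 891 (Tutorial, non-case), c = 135 (No tutorial, case), d = 993.
OR = (770·993)/(891·135) = 764610/120285 = 6.35665
Risk in exposed = 770/1661 = 0.46358; risk in unexposed = 135/1128 = 0.11968; RR = 3.87344
OR/RR = 6.35665 / 3.87344 = 1.64109
The outcome is not rare, so the OR lies further from 1 than the RR.

1.641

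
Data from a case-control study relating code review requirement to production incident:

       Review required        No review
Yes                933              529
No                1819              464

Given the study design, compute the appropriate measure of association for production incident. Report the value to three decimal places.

Reading the table with exposure as columns: a = 933 (Review required, case), b = 1819 (Review required, non-case), c = 529 (No review, case), d = 464.
This is a case-control study: participants were sampled on outcome status, so risks in the source population cannot be estimated directly — relative risk is not valid here. The odds ratio is the appropriate measure.
OR = (a·d)/(b·c) = (933 × 464) / (1819 × 529) = 432912 / 962251 = 0.44990

0.450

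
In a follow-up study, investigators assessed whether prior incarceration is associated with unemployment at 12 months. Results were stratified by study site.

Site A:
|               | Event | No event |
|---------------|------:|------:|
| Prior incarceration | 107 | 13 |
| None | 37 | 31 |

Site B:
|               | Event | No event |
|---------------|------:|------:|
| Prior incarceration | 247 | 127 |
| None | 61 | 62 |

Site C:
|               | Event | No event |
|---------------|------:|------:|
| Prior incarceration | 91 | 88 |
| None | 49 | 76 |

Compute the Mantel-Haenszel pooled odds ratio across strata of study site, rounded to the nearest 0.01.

OR_MH = Σ(aᵢdᵢ/nᵢ) / Σ(bᵢcᵢ/nᵢ), where nᵢ is the stratum total.
Stratum 1 (Site A): n = 188; a·d/n = 107·31/188 = 17.6436; b·c/n = 13·37/188 = 2.5585
Stratum 2 (Site B): n = 497; a·d/n = 247·62/497 = 30.8129; b·c/n = 127·61/497 = 15.5875
Stratum 3 (Site C): n = 304; a·d/n = 91·76/304 = 22.7500; b·c/n = 88·49/304 = 14.1842
OR_MH = (17.6436 + 30.8129 + 22.7500) / (2.5585 + 15.5875 + 14.1842) = 71.2065 / 32.3302 = 2.20247

2.20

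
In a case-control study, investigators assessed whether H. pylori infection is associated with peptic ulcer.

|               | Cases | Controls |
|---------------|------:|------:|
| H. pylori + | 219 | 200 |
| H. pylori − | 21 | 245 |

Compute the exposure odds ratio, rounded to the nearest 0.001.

Cells: a = 219, b = 200, c = 21, d = 245.
OR = (a·d)/(b·c) = (219 × 245) / (200 × 21) = 53655 / 4200 = 12.77500
The odds of peptic ulcer are about 12.78 times as high in the h. pylori + group.

12.775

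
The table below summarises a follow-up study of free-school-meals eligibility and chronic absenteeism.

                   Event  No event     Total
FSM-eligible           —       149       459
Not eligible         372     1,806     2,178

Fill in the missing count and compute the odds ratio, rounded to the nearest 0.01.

The missing cell is in the exposed row: 459 − 149 = 310.
So a = 310, b = 149, c = 372, d = 1806.
OR = (a·d)/(b·c) = (310 × 1806) / (149 × 372) = 559860 / 55428 = 10.10067

10.10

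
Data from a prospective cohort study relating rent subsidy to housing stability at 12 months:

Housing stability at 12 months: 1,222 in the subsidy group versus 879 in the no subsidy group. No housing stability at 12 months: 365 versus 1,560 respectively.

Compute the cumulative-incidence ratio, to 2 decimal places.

From the description: a = 1222, b = 365, c = 879, d = 1560.
Risk in exposed = 1222/1587 = 0.77001; risk in unexposed = 879/2439 = 0.36039.
RR = 0.77001 / 0.36039 = 2.13657
The risk among the exposed is 2.14 times that among the unexposed.

2.14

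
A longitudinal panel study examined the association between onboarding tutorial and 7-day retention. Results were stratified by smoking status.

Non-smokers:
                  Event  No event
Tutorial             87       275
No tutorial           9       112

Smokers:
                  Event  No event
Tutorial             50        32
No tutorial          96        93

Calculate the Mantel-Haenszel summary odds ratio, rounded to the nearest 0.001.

2.268

OR_MH = Σ(aᵢdᵢ/nᵢ) / Σ(bᵢcᵢ/nᵢ), where nᵢ is the stratum total.
Stratum 1 (Non-smokers): n = 483; a·d/n = 87·112/483 = 20.1739; b·c/n = 275·9/483 = 5.1242
Stratum 2 (Smokers): n = 271; a·d/n = 50·93/271 = 17.1587; b·c/n = 32·96/271 = 11.3358
OR_MH = (20.1739 + 17.1587) / (5.1242 + 11.3358) = 37.3326 / 16.4600 = 2.26808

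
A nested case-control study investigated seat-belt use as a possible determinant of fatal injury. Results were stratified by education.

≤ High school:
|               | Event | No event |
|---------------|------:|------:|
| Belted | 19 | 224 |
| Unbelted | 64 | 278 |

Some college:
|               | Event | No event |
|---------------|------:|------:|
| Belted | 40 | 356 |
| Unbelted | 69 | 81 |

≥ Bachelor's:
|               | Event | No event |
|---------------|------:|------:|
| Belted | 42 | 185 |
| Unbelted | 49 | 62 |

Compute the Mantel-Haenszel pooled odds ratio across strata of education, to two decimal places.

0.24

OR_MH = Σ(aᵢdᵢ/nᵢ) / Σ(bᵢcᵢ/nᵢ), where nᵢ is the stratum total.
Stratum 1 (≤ High school): n = 585; a·d/n = 19·278/585 = 9.0291; b·c/n = 224·64/585 = 24.5060
Stratum 2 (Some college): n = 546; a·d/n = 40·81/546 = 5.9341; b·c/n = 356·69/546 = 44.9890
Stratum 3 (≥ Bachelor's): n = 338; a·d/n = 42·62/338 = 7.7041; b·c/n = 185·49/338 = 26.8195
OR_MH = (9.0291 + 5.9341 + 7.7041) / (24.5060 + 44.9890 + 26.8195) = 22.6673 / 96.3145 = 0.23535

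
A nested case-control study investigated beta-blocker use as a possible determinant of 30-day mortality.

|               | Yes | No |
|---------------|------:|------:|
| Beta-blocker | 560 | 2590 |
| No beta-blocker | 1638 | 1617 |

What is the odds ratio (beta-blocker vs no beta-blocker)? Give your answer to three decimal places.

Cells: a = 560, b = 2590, c = 1638, d = 1617.
OR = (a·d)/(b·c) = (560 × 1617) / (2590 × 1638) = 905520 / 4242420 = 0.21344
Exposure is associated with lower odds of 30-day mortality (OR = 0.21 < 1).

0.213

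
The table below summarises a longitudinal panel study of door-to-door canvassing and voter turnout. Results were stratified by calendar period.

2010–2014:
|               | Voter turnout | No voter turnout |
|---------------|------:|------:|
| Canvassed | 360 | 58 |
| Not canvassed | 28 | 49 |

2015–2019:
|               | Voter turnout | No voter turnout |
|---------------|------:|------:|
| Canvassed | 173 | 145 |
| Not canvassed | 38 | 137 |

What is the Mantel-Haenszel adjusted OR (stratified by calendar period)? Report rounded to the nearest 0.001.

OR_MH = Σ(aᵢdᵢ/nᵢ) / Σ(bᵢcᵢ/nᵢ), where nᵢ is the stratum total.
Stratum 1 (2010–2014): n = 495; a·d/n = 360·49/495 = 35.6364; b·c/n = 58·28/495 = 3.2808
Stratum 2 (2015–2019): n = 493; a·d/n = 173·137/493 = 48.0751; b·c/n = 145·38/493 = 11.1765
OR_MH = (35.6364 + 48.0751) / (3.2808 + 11.1765) = 83.7114 / 14.4573 = 5.79026

5.790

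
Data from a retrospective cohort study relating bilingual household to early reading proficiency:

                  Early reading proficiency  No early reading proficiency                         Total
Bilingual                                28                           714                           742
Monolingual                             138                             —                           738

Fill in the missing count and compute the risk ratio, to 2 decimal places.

The missing cell is in the unexposed row: 738 − 138 = 600.
So a = 28, b = 714, c = 138, d = 600.
RR = [a/(a+b)] / [c/(c+d)] = (28/742) / (138/738) = 0.03774/0.18699 = 0.20180

0.20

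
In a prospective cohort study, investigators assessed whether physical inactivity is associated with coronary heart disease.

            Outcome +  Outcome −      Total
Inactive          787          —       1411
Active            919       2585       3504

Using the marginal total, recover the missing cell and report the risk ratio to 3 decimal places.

The missing cell is in the exposed row: 1411 − 787 = 624.
So a = 787, b = 624, c = 919, d = 2585.
RR = [a/(a+b)] / [c/(c+d)] = (787/1411) / (919/3504) = 0.55776/0.26227 = 2.12665

2.127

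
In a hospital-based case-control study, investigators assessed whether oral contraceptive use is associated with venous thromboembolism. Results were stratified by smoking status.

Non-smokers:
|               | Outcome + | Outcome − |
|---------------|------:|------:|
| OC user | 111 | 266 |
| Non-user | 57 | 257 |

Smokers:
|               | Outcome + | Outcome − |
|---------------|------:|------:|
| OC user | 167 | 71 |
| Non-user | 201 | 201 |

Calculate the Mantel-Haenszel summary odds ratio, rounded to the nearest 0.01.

OR_MH = Σ(aᵢdᵢ/nᵢ) / Σ(bᵢcᵢ/nᵢ), where nᵢ is the stratum total.
Stratum 1 (Non-smokers): n = 691; a·d/n = 111·257/691 = 41.2836; b·c/n = 266·57/691 = 21.9421
Stratum 2 (Smokers): n = 640; a·d/n = 167·201/640 = 52.4484; b·c/n = 71·201/640 = 22.2984
OR_MH = (41.2836 + 52.4484) / (21.9421 + 22.2984) = 93.7321 / 44.2406 = 2.11869

2.12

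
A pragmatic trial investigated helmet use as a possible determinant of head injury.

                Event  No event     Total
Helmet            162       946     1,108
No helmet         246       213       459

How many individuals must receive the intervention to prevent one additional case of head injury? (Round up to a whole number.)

3

Risk in treated group = 162/1108 = 0.14621; risk in control = 246/459 = 0.53595.
Absolute risk reduction = 0.53595 − 0.14621 = 0.38974
NNT = 1 / ARR = 1 / 0.38974 = 2.566 → round up → 3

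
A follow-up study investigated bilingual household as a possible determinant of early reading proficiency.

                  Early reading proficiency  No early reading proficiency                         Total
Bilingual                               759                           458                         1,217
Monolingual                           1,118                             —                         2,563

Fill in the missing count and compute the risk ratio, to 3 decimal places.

1.430

The missing cell is in the unexposed row: 2563 − 1118 = 1445.
So a = 759, b = 458, c = 1118, d = 1445.
RR = [a/(a+b)] / [c/(c+d)] = (759/1217) / (1118/2563) = 0.62366/0.43621 = 1.42974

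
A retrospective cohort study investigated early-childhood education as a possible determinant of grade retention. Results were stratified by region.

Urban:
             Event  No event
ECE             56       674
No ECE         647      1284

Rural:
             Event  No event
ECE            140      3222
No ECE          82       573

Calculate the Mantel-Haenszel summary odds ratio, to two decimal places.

0.20

OR_MH = Σ(aᵢdᵢ/nᵢ) / Σ(bᵢcᵢ/nᵢ), where nᵢ is the stratum total.
Stratum 1 (Urban): n = 2661; a·d/n = 56·1284/2661 = 27.0214; b·c/n = 674·647/2661 = 163.8775
Stratum 2 (Rural): n = 4017; a·d/n = 140·573/4017 = 19.9701; b·c/n = 3222·82/4017 = 65.7715
OR_MH = (27.0214 + 19.9701) / (163.8775 + 65.7715) = 46.9915 / 229.6490 = 0.20462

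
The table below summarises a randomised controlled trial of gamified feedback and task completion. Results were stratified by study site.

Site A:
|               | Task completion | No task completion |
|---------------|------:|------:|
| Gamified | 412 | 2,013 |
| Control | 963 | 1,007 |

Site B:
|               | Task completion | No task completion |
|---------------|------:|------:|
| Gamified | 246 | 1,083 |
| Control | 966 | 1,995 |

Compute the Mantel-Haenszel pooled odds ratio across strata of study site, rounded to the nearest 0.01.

0.30

OR_MH = Σ(aᵢdᵢ/nᵢ) / Σ(bᵢcᵢ/nᵢ), where nᵢ is the stratum total.
Stratum 1 (Site A): n = 4395; a·d/n = 412·1007/4395 = 94.3991; b·c/n = 2013·963/4395 = 441.0737
Stratum 2 (Site B): n = 4290; a·d/n = 246·1995/4290 = 114.3986; b·c/n = 1083·966/4290 = 243.8643
OR_MH = (94.3991 + 114.3986) / (441.0737 + 243.8643) = 208.7977 / 684.9381 = 0.30484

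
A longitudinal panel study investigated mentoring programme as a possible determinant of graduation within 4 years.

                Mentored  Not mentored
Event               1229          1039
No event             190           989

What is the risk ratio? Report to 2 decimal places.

1.69

Reading the table with exposure as columns: a = 1229 (Mentored, case), b = 190 (Mentored, non-case), c = 1039 (Not mentored, case), d = 989.
Risk in exposed = 1229/1419 = 0.86610; risk in unexposed = 1039/2028 = 0.51233.
RR = 0.86610 / 0.51233 = 1.69053
The risk among the exposed is 1.69 times that among the unexposed.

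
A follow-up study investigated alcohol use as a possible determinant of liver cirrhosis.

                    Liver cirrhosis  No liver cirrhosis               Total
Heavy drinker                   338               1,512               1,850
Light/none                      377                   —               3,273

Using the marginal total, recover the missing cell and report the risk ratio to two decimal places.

1.59

The missing cell is in the unexposed row: 3273 − 377 = 2896.
So a = 338, b = 1512, c = 377, d = 2896.
RR = [a/(a+b)] / [c/(c+d)] = (338/1850) / (377/3273) = 0.18270/0.11518 = 1.58617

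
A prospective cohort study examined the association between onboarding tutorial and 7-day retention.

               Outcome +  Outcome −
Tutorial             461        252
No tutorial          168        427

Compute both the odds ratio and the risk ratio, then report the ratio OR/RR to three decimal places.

Cells: a = 461, b = 252, c = 168, d = 427.
OR = (461·427)/(252·168) = 196847/42336 = 4.64964
Risk in exposed = 461/713 = 0.64656; risk in unexposed = 168/595 = 0.28235; RR = 2.28991
OR/RR = 4.64964 / 2.28991 = 2.03049
The outcome is not rare, so the OR lies further from 1 than the RR.

2.030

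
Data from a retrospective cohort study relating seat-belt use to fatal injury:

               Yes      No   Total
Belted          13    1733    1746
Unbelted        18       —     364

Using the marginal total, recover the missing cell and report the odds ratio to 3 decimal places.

0.144

The missing cell is in the unexposed row: 364 − 18 = 346.
So a = 13, b = 1733, c = 18, d = 346.
OR = (a·d)/(b·c) = (13 × 346) / (1733 × 18) = 4498 / 31194 = 0.14419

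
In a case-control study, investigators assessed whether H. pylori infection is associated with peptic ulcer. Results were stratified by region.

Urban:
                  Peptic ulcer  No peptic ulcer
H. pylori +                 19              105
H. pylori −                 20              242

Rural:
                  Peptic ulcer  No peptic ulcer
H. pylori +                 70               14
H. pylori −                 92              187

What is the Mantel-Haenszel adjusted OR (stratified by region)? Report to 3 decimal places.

OR_MH = Σ(aᵢdᵢ/nᵢ) / Σ(bᵢcᵢ/nᵢ), where nᵢ is the stratum total.
Stratum 1 (Urban): n = 386; a·d/n = 19·242/386 = 11.9119; b·c/n = 105·20/386 = 5.4404
Stratum 2 (Rural): n = 363; a·d/n = 70·187/363 = 36.0606; b·c/n = 14·92/363 = 3.5482
OR_MH = (11.9119 + 36.0606) / (5.4404 + 3.5482) = 47.9725 / 8.9886 = 5.33703

5.337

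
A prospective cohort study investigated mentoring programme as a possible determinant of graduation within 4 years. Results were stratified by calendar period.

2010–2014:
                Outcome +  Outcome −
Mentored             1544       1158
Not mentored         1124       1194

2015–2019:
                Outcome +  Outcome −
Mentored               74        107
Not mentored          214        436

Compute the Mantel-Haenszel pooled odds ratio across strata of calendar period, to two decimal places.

OR_MH = Σ(aᵢdᵢ/nᵢ) / Σ(bᵢcᵢ/nᵢ), where nᵢ is the stratum total.
Stratum 1 (2010–2014): n = 5020; a·d/n = 1544·1194/5020 = 367.2382; b·c/n = 1158·1124/5020 = 259.2813
Stratum 2 (2015–2019): n = 831; a·d/n = 74·436/831 = 38.8255; b·c/n = 107·214/831 = 27.5548
OR_MH = (367.2382 + 38.8255) / (259.2813 + 27.5548) = 406.0638 / 286.8360 = 1.41567

1.42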